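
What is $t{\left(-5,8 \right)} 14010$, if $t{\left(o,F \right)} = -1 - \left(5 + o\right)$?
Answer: $-14010$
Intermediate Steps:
$t{\left(o,F \right)} = -6 - o$
$t{\left(-5,8 \right)} 14010 = \left(-6 - -5\right) 14010 = \left(-6 + 5\right) 14010 = \left(-1\right) 14010 = -14010$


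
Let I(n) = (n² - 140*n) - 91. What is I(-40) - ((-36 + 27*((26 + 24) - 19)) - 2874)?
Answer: 9182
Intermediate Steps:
I(n) = -91 + n² - 140*n
I(-40) - ((-36 + 27*((26 + 24) - 19)) - 2874) = (-91 + (-40)² - 140*(-40)) - ((-36 + 27*((26 + 24) - 19)) - 2874) = (-91 + 1600 + 5600) - ((-36 + 27*(50 - 19)) - 2874) = 7109 - ((-36 + 27*31) - 2874) = 7109 - ((-36 + 837) - 2874) = 7109 - (801 - 2874) = 7109 - 1*(-2073) = 7109 + 2073 = 9182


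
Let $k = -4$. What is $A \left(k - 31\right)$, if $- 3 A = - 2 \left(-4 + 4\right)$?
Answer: $0$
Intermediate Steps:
$A = 0$ ($A = - \frac{\left(-2\right) \left(-4 + 4\right)}{3} = - \frac{\left(-2\right) 0}{3} = \left(- \frac{1}{3}\right) 0 = 0$)
$A \left(k - 31\right) = 0 \left(-4 - 31\right) = 0 \left(-35\right) = 0$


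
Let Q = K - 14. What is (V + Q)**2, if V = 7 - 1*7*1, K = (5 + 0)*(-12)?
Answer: 5476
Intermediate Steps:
K = -60 (K = 5*(-12) = -60)
Q = -74 (Q = -60 - 14 = -74)
V = 0 (V = 7 - 7*1 = 7 - 7 = 0)
(V + Q)**2 = (0 - 74)**2 = (-74)**2 = 5476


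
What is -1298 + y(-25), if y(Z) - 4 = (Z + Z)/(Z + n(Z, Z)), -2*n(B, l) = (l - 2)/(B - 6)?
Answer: -2037538/1577 ≈ -1292.0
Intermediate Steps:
n(B, l) = -(-2 + l)/(2*(-6 + B)) (n(B, l) = -(l - 2)/(2*(B - 6)) = -(-2 + l)/(2*(-6 + B)))
y(Z) = 4 + 2*Z/(Z + (2 - Z)/(2*(-6 + Z))) (y(Z) = 4 + (Z + Z)/(Z + (2 - Z)/(2*(-6 + Z))) = 4 + (2*Z)/(Z + (2 - Z)/(2*(-6 + Z))) = 4 + 2*Z/(Z + (2 - Z)/(2*(-6 + Z))))
-1298 + y(-25) = -1298 + 4*(2 - 19*(-25) + 3*(-25)²)/(2 - 13*(-25) + 2*(-25)²) = -1298 + 4*(2 + 475 + 3*625)/(2 + 325 + 2*625) = -1298 + 4*(2 + 475 + 1875)/(2 + 325 + 1250) = -1298 + 4*2352/1577 = -1298 + 4*(1/1577)*2352 = -1298 + 9408/1577 = -2037538/1577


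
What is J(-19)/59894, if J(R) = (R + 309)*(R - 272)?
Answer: -42195/29947 ≈ -1.4090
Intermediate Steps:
J(R) = (-272 + R)*(309 + R) (J(R) = (309 + R)*(-272 + R) = (-272 + R)*(309 + R))
J(-19)/59894 = (-84048 + (-19)² + 37*(-19))/59894 = (-84048 + 361 - 703)*(1/59894) = -84390*1/59894 = -42195/29947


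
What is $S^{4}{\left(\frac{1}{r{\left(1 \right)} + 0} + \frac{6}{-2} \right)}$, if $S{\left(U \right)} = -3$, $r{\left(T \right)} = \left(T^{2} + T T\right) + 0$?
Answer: $81$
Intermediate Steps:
$r{\left(T \right)} = 2 T^{2}$ ($r{\left(T \right)} = \left(T^{2} + T^{2}\right) + 0 = 2 T^{2} + 0 = 2 T^{2}$)
$S^{4}{\left(\frac{1}{r{\left(1 \right)} + 0} + \frac{6}{-2} \right)} = \left(-3\right)^{4} = 81$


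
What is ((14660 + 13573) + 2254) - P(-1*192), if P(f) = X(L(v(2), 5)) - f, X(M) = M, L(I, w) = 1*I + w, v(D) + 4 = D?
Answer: 30292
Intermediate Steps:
v(D) = -4 + D
L(I, w) = I + w
P(f) = 3 - f (P(f) = ((-4 + 2) + 5) - f = (-2 + 5) - f = 3 - f)
((14660 + 13573) + 2254) - P(-1*192) = ((14660 + 13573) + 2254) - (3 - (-1)*192) = (28233 + 2254) - (3 - 1*(-192)) = 30487 - (3 + 192) = 30487 - 1*195 = 30487 - 195 = 30292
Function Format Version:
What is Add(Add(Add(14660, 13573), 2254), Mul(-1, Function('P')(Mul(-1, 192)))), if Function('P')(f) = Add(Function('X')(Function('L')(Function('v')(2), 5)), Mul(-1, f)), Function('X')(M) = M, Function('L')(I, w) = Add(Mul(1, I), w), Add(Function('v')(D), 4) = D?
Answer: 30292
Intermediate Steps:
Function('v')(D) = Add(-4, D)
Function('L')(I, w) = Add(I, w)
Function('P')(f) = Add(3, Mul(-1, f)) (Function('P')(f) = Add(Add(Add(-4, 2), 5), Mul(-1, f)) = Add(Add(-2, 5), Mul(-1, f)) = Add(3, Mul(-1, f)))
Add(Add(Add(14660, 13573), 2254), Mul(-1, Function('P')(Mul(-1, 192)))) = Add(Add(Add(14660, 13573), 2254), Mul(-1, Add(3, Mul(-1, Mul(-1, 192))))) = Add(Add(28233, 2254), Mul(-1, Add(3, Mul(-1, -192)))) = Add(30487, Mul(-1, Add(3, 192))) = Add(30487, Mul(-1, 195)) = Add(30487, -195) = 30292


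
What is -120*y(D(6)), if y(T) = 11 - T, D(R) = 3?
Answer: -960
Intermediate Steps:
-120*y(D(6)) = -120*(11 - 1*3) = -120*(11 - 3) = -120*8 = -960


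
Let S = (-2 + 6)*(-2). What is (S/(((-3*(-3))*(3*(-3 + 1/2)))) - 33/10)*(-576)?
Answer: 27488/15 ≈ 1832.5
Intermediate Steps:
S = -8 (S = 4*(-2) = -8)
(S/(((-3*(-3))*(3*(-3 + 1/2)))) - 33/10)*(-576) = (-8*1/(27*(-3 + 1/2)) - 33/10)*(-576) = (-8*1/(27*(-3 + ½)) - 33*⅒)*(-576) = (-8/(9*(3*(-5/2))) - 33/10)*(-576) = (-8/(9*(-15/2)) - 33/10)*(-576) = (-8/(-135/2) - 33/10)*(-576) = (-8*(-2/135) - 33/10)*(-576) = (16/135 - 33/10)*(-576) = -859/270*(-576) = 27488/15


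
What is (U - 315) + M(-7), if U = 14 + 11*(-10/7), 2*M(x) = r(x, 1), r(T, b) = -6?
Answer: -2238/7 ≈ -319.71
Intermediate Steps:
M(x) = -3 (M(x) = (1/2)*(-6) = -3)
U = -12/7 (U = 14 + 11*(-10*1/7) = 14 + 11*(-10/7) = 14 - 110/7 = -12/7 ≈ -1.7143)
(U - 315) + M(-7) = (-12/7 - 315) - 3 = -2217/7 - 3 = -2238/7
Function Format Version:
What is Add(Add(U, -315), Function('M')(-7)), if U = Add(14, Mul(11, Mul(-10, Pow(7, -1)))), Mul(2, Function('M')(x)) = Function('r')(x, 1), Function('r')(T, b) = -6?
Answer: Rational(-2238, 7) ≈ -319.71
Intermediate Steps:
Function('M')(x) = -3 (Function('M')(x) = Mul(Rational(1, 2), -6) = -3)
U = Rational(-12, 7) (U = Add(14, Mul(11, Mul(-10, Rational(1, 7)))) = Add(14, Mul(11, Rational(-10, 7))) = Add(14, Rational(-110, 7)) = Rational(-12, 7) ≈ -1.7143)
Add(Add(U, -315), Function('M')(-7)) = Add(Add(Rational(-12, 7), -315), -3) = Add(Rational(-2217, 7), -3) = Rational(-2238, 7)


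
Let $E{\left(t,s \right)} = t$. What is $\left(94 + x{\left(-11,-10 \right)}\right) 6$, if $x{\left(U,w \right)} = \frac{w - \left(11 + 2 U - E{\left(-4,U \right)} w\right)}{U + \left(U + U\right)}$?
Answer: $\frac{6122}{11} \approx 556.54$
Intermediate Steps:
$x{\left(U,w \right)} = \frac{-11 - 3 w - 2 U}{3 U}$ ($x{\left(U,w \right)} = \frac{w - \left(11 + 2 U + 4 w\right)}{U + \left(U + U\right)} = \frac{w - \left(11 + 2 U + 4 w\right)}{U + 2 U} = \frac{w - \left(11 + 2 U + 4 w\right)}{3 U} = \left(-11 - 3 w - 2 U\right) \frac{1}{3 U} = \frac{-11 - 3 w - 2 U}{3 U}$)
$\left(94 + x{\left(-11,-10 \right)}\right) 6 = \left(94 + \frac{-11 - -30 - -22}{3 \left(-11\right)}\right) 6 = \left(94 + \frac{1}{3} \left(- \frac{1}{11}\right) \left(-11 + 30 + 22\right)\right) 6 = \left(94 + \frac{1}{3} \left(- \frac{1}{11}\right) 41\right) 6 = \left(94 - \frac{41}{33}\right) 6 = \frac{3061}{33} \cdot 6 = \frac{6122}{11}$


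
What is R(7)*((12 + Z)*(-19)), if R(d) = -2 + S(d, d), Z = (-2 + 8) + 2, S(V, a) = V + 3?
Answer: -3040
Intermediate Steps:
S(V, a) = 3 + V
Z = 8 (Z = 6 + 2 = 8)
R(d) = 1 + d (R(d) = -2 + (3 + d) = 1 + d)
R(7)*((12 + Z)*(-19)) = (1 + 7)*((12 + 8)*(-19)) = 8*(20*(-19)) = 8*(-380) = -3040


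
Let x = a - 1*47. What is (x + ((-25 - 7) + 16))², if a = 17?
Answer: 2116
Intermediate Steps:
x = -30 (x = 17 - 1*47 = 17 - 47 = -30)
(x + ((-25 - 7) + 16))² = (-30 + ((-25 - 7) + 16))² = (-30 + (-32 + 16))² = (-30 - 16)² = (-46)² = 2116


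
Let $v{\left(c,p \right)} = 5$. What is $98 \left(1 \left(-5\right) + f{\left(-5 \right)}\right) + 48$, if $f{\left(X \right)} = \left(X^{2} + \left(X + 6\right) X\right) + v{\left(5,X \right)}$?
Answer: $2008$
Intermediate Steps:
$f{\left(X \right)} = 5 + X^{2} + X \left(6 + X\right)$ ($f{\left(X \right)} = \left(X^{2} + \left(X + 6\right) X\right) + 5 = \left(X^{2} + \left(6 + X\right) X\right) + 5 = \left(X^{2} + X \left(6 + X\right)\right) + 5 = 5 + X^{2} + X \left(6 + X\right)$)
$98 \left(1 \left(-5\right) + f{\left(-5 \right)}\right) + 48 = 98 \left(1 \left(-5\right) + \left(5 + 2 \left(-5\right)^{2} + 6 \left(-5\right)\right)\right) + 48 = 98 \left(-5 + \left(5 + 2 \cdot 25 - 30\right)\right) + 48 = 98 \left(-5 + \left(5 + 50 - 30\right)\right) + 48 = 98 \left(-5 + 25\right) + 48 = 98 \cdot 20 + 48 = 1960 + 48 = 2008$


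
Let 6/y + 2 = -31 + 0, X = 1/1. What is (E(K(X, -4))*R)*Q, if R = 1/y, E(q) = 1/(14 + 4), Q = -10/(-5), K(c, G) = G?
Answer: -11/18 ≈ -0.61111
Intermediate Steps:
X = 1
y = -2/11 (y = 6/(-2 + (-31 + 0)) = 6/(-2 - 31) = 6/(-33) = 6*(-1/33) = -2/11 ≈ -0.18182)
Q = 2 (Q = -10*(-⅕) = 2)
E(q) = 1/18
R = -11/2 (R = 1/(-2/11) = -11/2 ≈ -5.5000)
(E(K(X, -4))*R)*Q = ((1/18)*(-11/2))*2 = -11/36*2 = -11/18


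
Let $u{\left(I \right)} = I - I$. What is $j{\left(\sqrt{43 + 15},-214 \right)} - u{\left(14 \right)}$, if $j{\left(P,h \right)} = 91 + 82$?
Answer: $173$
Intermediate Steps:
$j{\left(P,h \right)} = 173$
$u{\left(I \right)} = 0$
$j{\left(\sqrt{43 + 15},-214 \right)} - u{\left(14 \right)} = 173 - 0 = 173 + 0 = 173$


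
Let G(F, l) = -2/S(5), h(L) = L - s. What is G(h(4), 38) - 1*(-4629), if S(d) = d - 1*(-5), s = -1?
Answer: 23144/5 ≈ 4628.8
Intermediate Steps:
S(d) = 5 + d (S(d) = d + 5 = 5 + d)
h(L) = 1 + L (h(L) = L - 1*(-1) = L + 1 = 1 + L)
G(F, l) = -⅕ (G(F, l) = -2/(5 + 5) = -2/10 = -2*⅒ = -⅕)
G(h(4), 38) - 1*(-4629) = -⅕ - 1*(-4629) = -⅕ + 4629 = 23144/5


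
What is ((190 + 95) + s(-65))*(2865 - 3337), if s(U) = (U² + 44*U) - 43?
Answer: -758504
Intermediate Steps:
s(U) = -43 + U² + 44*U
((190 + 95) + s(-65))*(2865 - 3337) = ((190 + 95) + (-43 + (-65)² + 44*(-65)))*(2865 - 3337) = (285 + (-43 + 4225 - 2860))*(-472) = (285 + 1322)*(-472) = 1607*(-472) = -758504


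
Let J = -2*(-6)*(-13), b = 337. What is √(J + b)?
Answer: √181 ≈ 13.454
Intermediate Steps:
J = -156 (J = 12*(-13) = -156)
√(J + b) = √(-156 + 337) = √181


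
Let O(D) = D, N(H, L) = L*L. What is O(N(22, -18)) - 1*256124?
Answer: -255800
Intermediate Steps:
N(H, L) = L²
O(N(22, -18)) - 1*256124 = (-18)² - 1*256124 = 324 - 256124 = -255800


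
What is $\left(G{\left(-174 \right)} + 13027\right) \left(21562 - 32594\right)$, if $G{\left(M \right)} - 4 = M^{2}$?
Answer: $-477762824$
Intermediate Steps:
$G{\left(M \right)} = 4 + M^{2}$
$\left(G{\left(-174 \right)} + 13027\right) \left(21562 - 32594\right) = \left(\left(4 + \left(-174\right)^{2}\right) + 13027\right) \left(21562 - 32594\right) = \left(\left(4 + 30276\right) + 13027\right) \left(-11032\right) = \left(30280 + 13027\right) \left(-11032\right) = 43307 \left(-11032\right) = -477762824$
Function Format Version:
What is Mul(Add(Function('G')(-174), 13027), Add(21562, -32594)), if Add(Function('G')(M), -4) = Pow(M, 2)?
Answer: -477762824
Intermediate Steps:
Function('G')(M) = Add(4, Pow(M, 2))
Mul(Add(Function('G')(-174), 13027), Add(21562, -32594)) = Mul(Add(Add(4, Pow(-174, 2)), 13027), Add(21562, -32594)) = Mul(Add(Add(4, 30276), 13027), -11032) = Mul(Add(30280, 13027), -11032) = Mul(43307, -11032) = -477762824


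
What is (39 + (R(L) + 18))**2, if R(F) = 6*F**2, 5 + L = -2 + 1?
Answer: 74529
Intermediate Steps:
L = -6 (L = -5 + (-2 + 1) = -5 - 1 = -6)
(39 + (R(L) + 18))**2 = (39 + (6*(-6)**2 + 18))**2 = (39 + (6*36 + 18))**2 = (39 + (216 + 18))**2 = (39 + 234)**2 = 273**2 = 74529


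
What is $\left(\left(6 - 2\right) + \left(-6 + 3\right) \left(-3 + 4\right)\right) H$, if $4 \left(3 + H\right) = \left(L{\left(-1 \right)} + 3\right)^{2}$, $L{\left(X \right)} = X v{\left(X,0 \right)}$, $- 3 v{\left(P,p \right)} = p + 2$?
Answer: $\frac{13}{36} \approx 0.36111$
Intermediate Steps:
$v{\left(P,p \right)} = - \frac{2}{3} - \frac{p}{3}$ ($v{\left(P,p \right)} = - \frac{p + 2}{3} = - \frac{2 + p}{3} = - \frac{2}{3} - \frac{p}{3}$)
$L{\left(X \right)} = - \frac{2 X}{3}$ ($L{\left(X \right)} = X \left(- \frac{2}{3} - 0\right) = X \left(- \frac{2}{3} + 0\right) = X \left(- \frac{2}{3}\right) = - \frac{2 X}{3}$)
$H = \frac{13}{36}$ ($H = -3 + \frac{\left(\left(- \frac{2}{3}\right) \left(-1\right) + 3\right)^{2}}{4} = -3 + \frac{\left(\frac{2}{3} + 3\right)^{2}}{4} = -3 + \frac{\left(\frac{11}{3}\right)^{2}}{4} = -3 + \frac{1}{4} \cdot \frac{121}{9} = -3 + \frac{121}{36} = \frac{13}{36} \approx 0.36111$)
$\left(\left(6 - 2\right) + \left(-6 + 3\right) \left(-3 + 4\right)\right) H = \left(\left(6 - 2\right) + \left(-6 + 3\right) \left(-3 + 4\right)\right) \frac{13}{36} = \left(\left(6 - 2\right) - 3\right) \frac{13}{36} = \left(4 - 3\right) \frac{13}{36} = 1 \cdot \frac{13}{36} = \frac{13}{36}$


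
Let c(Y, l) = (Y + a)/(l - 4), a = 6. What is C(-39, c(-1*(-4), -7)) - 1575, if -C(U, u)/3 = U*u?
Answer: -18495/11 ≈ -1681.4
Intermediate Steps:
c(Y, l) = (6 + Y)/(-4 + l) (c(Y, l) = (Y + 6)/(l - 4) = (6 + Y)/(-4 + l))
C(U, u) = -3*U*u
C(-39, c(-1*(-4), -7)) - 1575 = -3*(-39)*(6 - 1*(-4))/(-4 - 7) - 1575 = -3*(-39)*(6 + 4)/(-11) - 1575 = -3*(-39)*(-1/11*10) - 1575 = -3*(-39)*(-10/11) - 1575 = -1170/11 - 1575 = -18495/11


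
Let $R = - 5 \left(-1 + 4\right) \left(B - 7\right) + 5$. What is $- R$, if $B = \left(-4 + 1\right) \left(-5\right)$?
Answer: $115$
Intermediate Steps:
$B = 15$ ($B = \left(-3\right) \left(-5\right) = 15$)
$R = -115$ ($R = - 5 \left(-1 + 4\right) \left(15 - 7\right) + 5 = - 5 \cdot 3 \left(15 - 7\right) + 5 = - 5 \cdot 3 \cdot 8 + 5 = \left(-5\right) 24 + 5 = -120 + 5 = -115$)
$- R = \left(-1\right) \left(-115\right) = 115$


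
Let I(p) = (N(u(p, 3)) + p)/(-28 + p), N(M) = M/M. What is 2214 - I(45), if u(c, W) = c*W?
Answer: 37592/17 ≈ 2211.3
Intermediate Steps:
u(c, W) = W*c
N(M) = 1
I(p) = (1 + p)/(-28 + p)
2214 - I(45) = 2214 - (1 + 45)/(-28 + 45) = 2214 - 46/17 = 37592/17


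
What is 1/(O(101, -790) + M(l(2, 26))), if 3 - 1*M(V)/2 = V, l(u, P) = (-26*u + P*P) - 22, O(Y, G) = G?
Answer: -1/1988 ≈ -0.00050302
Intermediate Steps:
l(u, P) = -22 + P² - 26*u (l(u, P) = (-26*u + P²) - 22 = (P² - 26*u) - 22 = -22 + P² - 26*u)
M(V) = 6 - 2*V
1/(O(101, -790) + M(l(2, 26))) = 1/(-790 + (6 - 2*(-22 + 26² - 26*2))) = 1/(-790 + (6 - 2*(-22 + 676 - 52))) = 1/(-790 + (6 - 2*602)) = 1/(-790 + (6 - 1204)) = 1/(-790 - 1198) = 1/(-1988) = -1/1988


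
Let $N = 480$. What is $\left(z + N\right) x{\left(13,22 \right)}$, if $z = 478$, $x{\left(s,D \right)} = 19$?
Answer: $18202$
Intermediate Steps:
$\left(z + N\right) x{\left(13,22 \right)} = \left(478 + 480\right) 19 = 958 \cdot 19 = 18202$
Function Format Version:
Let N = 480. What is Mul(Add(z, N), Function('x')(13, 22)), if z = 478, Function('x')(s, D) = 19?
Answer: 18202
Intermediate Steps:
Mul(Add(z, N), Function('x')(13, 22)) = Mul(Add(478, 480), 19) = Mul(958, 19) = 18202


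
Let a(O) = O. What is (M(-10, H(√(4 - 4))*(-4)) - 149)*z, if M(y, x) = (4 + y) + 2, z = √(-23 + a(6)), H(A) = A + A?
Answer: -153*I*√17 ≈ -630.83*I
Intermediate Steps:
H(A) = 2*A
z = I*√17 (z = √(-23 + 6) = √(-17) = I*√17 ≈ 4.1231*I)
M(y, x) = 6 + y
(M(-10, H(√(4 - 4))*(-4)) - 149)*z = ((6 - 10) - 149)*(I*√17) = (-4 - 149)*(I*√17) = -153*I*√17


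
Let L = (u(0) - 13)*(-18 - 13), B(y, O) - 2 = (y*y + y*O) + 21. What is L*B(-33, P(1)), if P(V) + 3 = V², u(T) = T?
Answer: 474734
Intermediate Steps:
P(V) = -3 + V²
B(y, O) = 23 + y² + O*y (B(y, O) = 2 + ((y*y + y*O) + 21) = 2 + ((y² + O*y) + 21) = 2 + (21 + y² + O*y) = 23 + y² + O*y)
L = 403 (L = (0 - 13)*(-18 - 13) = -13*(-31) = 403)
L*B(-33, P(1)) = 403*(23 + (-33)² + (-3 + 1²)*(-33)) = 403*(23 + 1089 + (-3 + 1)*(-33)) = 403*(23 + 1089 - 2*(-33)) = 403*(23 + 1089 + 66) = 403*1178 = 474734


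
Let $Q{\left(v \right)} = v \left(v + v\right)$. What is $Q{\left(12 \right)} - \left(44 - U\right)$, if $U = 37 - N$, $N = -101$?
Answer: $382$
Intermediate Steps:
$Q{\left(v \right)} = 2 v^{2}$ ($Q{\left(v \right)} = v 2 v = 2 v^{2}$)
$U = 138$ ($U = 37 - -101 = 37 + 101 = 138$)
$Q{\left(12 \right)} - \left(44 - U\right) = 2 \cdot 12^{2} - \left(44 - 138\right) = 2 \cdot 144 - \left(44 - 138\right) = 288 - -94 = 288 + 94 = 382$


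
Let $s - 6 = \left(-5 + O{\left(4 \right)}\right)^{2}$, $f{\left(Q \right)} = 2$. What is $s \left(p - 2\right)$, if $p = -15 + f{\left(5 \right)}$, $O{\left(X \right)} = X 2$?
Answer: $-225$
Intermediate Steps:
$O{\left(X \right)} = 2 X$
$p = -13$ ($p = -15 + 2 = -13$)
$s = 15$ ($s = 6 + \left(-5 + 2 \cdot 4\right)^{2} = 6 + \left(-5 + 8\right)^{2} = 6 + 3^{2} = 6 + 9 = 15$)
$s \left(p - 2\right) = 15 \left(-13 - 2\right) = 15 \left(-15\right) = -225$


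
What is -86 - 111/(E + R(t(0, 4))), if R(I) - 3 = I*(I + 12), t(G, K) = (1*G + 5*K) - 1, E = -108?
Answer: -41735/484 ≈ -86.229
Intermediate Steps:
t(G, K) = -1 + G + 5*K (t(G, K) = (G + 5*K) - 1 = -1 + G + 5*K)
R(I) = 3 + I*(12 + I) (R(I) = 3 + I*(I + 12) = 3 + I*(12 + I))
-86 - 111/(E + R(t(0, 4))) = -86 - 111/(-108 + (3 + (-1 + 0 + 5*4)**2 + 12*(-1 + 0 + 5*4))) = -86 - 111/(-108 + (3 + (-1 + 0 + 20)**2 + 12*(-1 + 0 + 20))) = -86 - 111/(-108 + (3 + 19**2 + 12*19)) = -86 - 111/(-108 + (3 + 361 + 228)) = -86 - 111/(-108 + 592) = -86 - 111/484 = -41735/484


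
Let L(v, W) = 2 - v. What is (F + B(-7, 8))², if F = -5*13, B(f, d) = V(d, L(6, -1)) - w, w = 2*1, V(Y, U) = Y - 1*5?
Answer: 4096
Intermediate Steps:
V(Y, U) = -5 + Y (V(Y, U) = Y - 5 = -5 + Y)
w = 2
B(f, d) = -7 + d (B(f, d) = (-5 + d) - 1*2 = (-5 + d) - 2 = -7 + d)
F = -65
(F + B(-7, 8))² = (-65 + (-7 + 8))² = (-65 + 1)² = (-64)² = 4096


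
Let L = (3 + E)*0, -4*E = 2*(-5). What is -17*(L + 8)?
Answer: -136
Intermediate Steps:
E = 5/2 (E = -(-5)/2 = -¼*(-10) = 5/2 ≈ 2.5000)
L = 0 (L = (3 + 5/2)*0 = (11/2)*0 = 0)
-17*(L + 8) = -17*(0 + 8) = -17*8 = -136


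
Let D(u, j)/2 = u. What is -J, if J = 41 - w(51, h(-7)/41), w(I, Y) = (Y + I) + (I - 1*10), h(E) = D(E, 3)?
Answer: 2077/41 ≈ 50.659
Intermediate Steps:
D(u, j) = 2*u
h(E) = 2*E
w(I, Y) = -10 + Y + 2*I (w(I, Y) = (I + Y) + (I - 10) = (I + Y) + (-10 + I) = -10 + Y + 2*I)
J = -2077/41 (J = 41 - (-10 + (2*(-7))/41 + 2*51) = 41 - (-10 - 14*1/41 + 102) = 41 - (-10 - 14/41 + 102) = 41 - 1*3758/41 = 41 - 3758/41 = -2077/41 ≈ -50.659)
-J = -1*(-2077/41) = 2077/41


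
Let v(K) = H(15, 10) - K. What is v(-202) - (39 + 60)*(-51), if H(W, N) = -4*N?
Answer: 5211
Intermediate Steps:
v(K) = -40 - K (v(K) = -4*10 - K = -40 - K)
v(-202) - (39 + 60)*(-51) = (-40 - 1*(-202)) - (39 + 60)*(-51) = (-40 + 202) - 99*(-51) = 162 - 1*(-5049) = 162 + 5049 = 5211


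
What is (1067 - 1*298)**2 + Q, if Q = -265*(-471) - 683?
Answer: 715493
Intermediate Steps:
Q = 124132 (Q = 124815 - 683 = 124132)
(1067 - 1*298)**2 + Q = (1067 - 1*298)**2 + 124132 = (1067 - 298)**2 + 124132 = 769**2 + 124132 = 591361 + 124132 = 715493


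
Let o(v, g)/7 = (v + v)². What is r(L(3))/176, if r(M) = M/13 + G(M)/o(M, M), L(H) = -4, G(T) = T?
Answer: -461/256256 ≈ -0.0017990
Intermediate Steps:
o(v, g) = 28*v² (o(v, g) = 7*(v + v)² = 7*(2*v)² = 7*(4*v²) = 28*v²)
r(M) = M/13 + 1/(28*M) (r(M) = M/13 + M/((28*M²)) = M*(1/13) + M*(1/(28*M²)) = M/13 + 1/(28*M))
r(L(3))/176 = ((1/13)*(-4) + (1/28)/(-4))/176 = (-4/13 + (1/28)*(-¼))*(1/176) = (-4/13 - 1/112)*(1/176) = -461/1456*1/176 = -461/256256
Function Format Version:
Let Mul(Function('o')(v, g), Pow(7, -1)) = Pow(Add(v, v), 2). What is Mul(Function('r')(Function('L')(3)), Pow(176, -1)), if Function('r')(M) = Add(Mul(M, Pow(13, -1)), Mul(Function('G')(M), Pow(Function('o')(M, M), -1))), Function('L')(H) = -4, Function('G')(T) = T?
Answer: Rational(-461, 256256) ≈ -0.0017990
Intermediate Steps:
Function('o')(v, g) = Mul(28, Pow(v, 2)) (Function('o')(v, g) = Mul(7, Pow(Add(v, v), 2)) = Mul(7, Pow(Mul(2, v), 2)) = Mul(7, Mul(4, Pow(v, 2))) = Mul(28, Pow(v, 2)))
Function('r')(M) = Add(Mul(Rational(1, 13), M), Mul(Rational(1, 28), Pow(M, -1))) (Function('r')(M) = Add(Mul(M, Pow(13, -1)), Mul(M, Pow(Mul(28, Pow(M, 2)), -1))) = Add(Mul(M, Rational(1, 13)), Mul(M, Mul(Rational(1, 28), Pow(M, -2)))) = Add(Mul(Rational(1, 13), M), Mul(Rational(1, 28), Pow(M, -1))))
Mul(Function('r')(Function('L')(3)), Pow(176, -1)) = Mul(Add(Mul(Rational(1, 13), -4), Mul(Rational(1, 28), Pow(-4, -1))), Pow(176, -1)) = Mul(Add(Rational(-4, 13), Mul(Rational(1, 28), Rational(-1, 4))), Rational(1, 176)) = Mul(Add(Rational(-4, 13), Rational(-1, 112)), Rational(1, 176)) = Mul(Rational(-461, 1456), Rational(1, 176)) = Rational(-461, 256256)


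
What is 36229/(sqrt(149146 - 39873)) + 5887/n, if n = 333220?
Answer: 5887/333220 + 36229*sqrt(109273)/109273 ≈ 109.61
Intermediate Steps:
36229/(sqrt(149146 - 39873)) + 5887/n = 36229/(sqrt(149146 - 39873)) + 5887/333220 = 36229/(sqrt(109273)) + 5887*(1/333220) = 36229*(sqrt(109273)/109273) + 5887/333220 = 36229*sqrt(109273)/109273 + 5887/333220 = 5887/333220 + 36229*sqrt(109273)/109273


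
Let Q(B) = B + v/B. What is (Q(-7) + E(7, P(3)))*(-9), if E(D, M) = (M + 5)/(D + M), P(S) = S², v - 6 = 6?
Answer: 3951/56 ≈ 70.554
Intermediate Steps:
v = 12 (v = 6 + 6 = 12)
Q(B) = B + 12/B
E(D, M) = (5 + M)/(D + M)
(Q(-7) + E(7, P(3)))*(-9) = ((-7 + 12/(-7)) + (5 + 3²)/(7 + 3²))*(-9) = ((-7 + 12*(-⅐)) + (5 + 9)/(7 + 9))*(-9) = ((-7 - 12/7) + 14/16)*(-9) = (-61/7 + (1/16)*14)*(-9) = (-61/7 + 7/8)*(-9) = -439/56*(-9) = 3951/56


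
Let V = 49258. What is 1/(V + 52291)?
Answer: 1/101549 ≈ 9.8475e-6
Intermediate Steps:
1/(V + 52291) = 1/(49258 + 52291) = 1/101549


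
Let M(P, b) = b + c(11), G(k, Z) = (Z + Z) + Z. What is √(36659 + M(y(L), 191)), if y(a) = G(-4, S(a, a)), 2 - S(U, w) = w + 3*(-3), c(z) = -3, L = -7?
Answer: √36847 ≈ 191.96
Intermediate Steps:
S(U, w) = 11 - w (S(U, w) = 2 - (w + 3*(-3)) = 2 - (w - 9) = 2 - (-9 + w) = 2 + (9 - w) = 11 - w)
G(k, Z) = 3*Z (G(k, Z) = 2*Z + Z = 3*Z)
y(a) = 33 - 3*a (y(a) = 3*(11 - a) = 33 - 3*a)
M(P, b) = -3 + b (M(P, b) = b - 3 = -3 + b)
√(36659 + M(y(L), 191)) = √(36659 + (-3 + 191)) = √(36659 + 188) = √36847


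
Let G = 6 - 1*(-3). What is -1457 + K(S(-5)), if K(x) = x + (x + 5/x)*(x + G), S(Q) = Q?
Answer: -1486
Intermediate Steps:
G = 9 (G = 6 + 3 = 9)
K(x) = x + (9 + x)*(x + 5/x) (K(x) = x + (x + 5/x)*(x + 9) = x + (x + 5/x)*(9 + x) = x + (9 + x)*(x + 5/x))
-1457 + K(S(-5)) = -1457 + (5 + (-5)² + 10*(-5) + 45/(-5)) = -1457 + (5 + 25 - 50 + 45*(-⅕)) = -1457 + (5 + 25 - 50 - 9) = -1457 - 29 = -1486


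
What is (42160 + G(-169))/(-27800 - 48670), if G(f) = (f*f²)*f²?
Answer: 45952816563/25490 ≈ 1.8028e+6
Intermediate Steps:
G(f) = f⁵ (G(f) = f³*f² = f⁵)
(42160 + G(-169))/(-27800 - 48670) = (42160 + (-169)⁵)/(-27800 - 48670) = (42160 - 137858491849)/(-76470) = -137858449689*(-1/76470) = 45952816563/25490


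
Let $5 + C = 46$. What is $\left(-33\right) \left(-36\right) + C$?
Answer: $1229$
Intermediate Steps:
$C = 41$ ($C = -5 + 46 = 41$)
$\left(-33\right) \left(-36\right) + C = \left(-33\right) \left(-36\right) + 41 = 1188 + 41 = 1229$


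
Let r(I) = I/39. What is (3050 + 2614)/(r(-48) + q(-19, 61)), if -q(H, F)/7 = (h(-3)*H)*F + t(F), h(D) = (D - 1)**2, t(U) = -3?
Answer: 24544/562587 ≈ 0.043627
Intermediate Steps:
r(I) = I/39 (r(I) = I*(1/39) = I/39)
h(D) = (-1 + D)**2
q(H, F) = 21 - 112*F*H (q(H, F) = -7*(((-1 - 3)**2*H)*F - 3) = -7*(((-4)**2*H)*F - 3) = -7*((16*H)*F - 3) = -7*(16*F*H - 3) = -7*(-3 + 16*F*H) = 21 - 112*F*H)
(3050 + 2614)/(r(-48) + q(-19, 61)) = (3050 + 2614)/((1/39)*(-48) + (21 - 112*61*(-19))) = 5664/(-16/13 + (21 + 129808)) = 5664/(-16/13 + 129829) = 5664/(1687761/13) = 5664*(13/1687761) = 24544/562587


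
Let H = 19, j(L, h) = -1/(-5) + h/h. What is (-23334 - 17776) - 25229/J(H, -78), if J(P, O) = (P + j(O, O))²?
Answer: -419993835/10201 ≈ -41172.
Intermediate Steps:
j(L, h) = 6/5 (j(L, h) = -1*(-⅕) + 1 = ⅕ + 1 = 6/5)
J(P, O) = (6/5 + P)² (J(P, O) = (P + 6/5)² = (6/5 + P)²)
(-23334 - 17776) - 25229/J(H, -78) = (-23334 - 17776) - 25229*25/(6 + 5*19)² = -41110 - 25229*25/(6 + 95)² = -41110 - 25229/((1/25)*101²) = -41110 - 25229/((1/25)*10201) = -41110 - 25229/10201/25 = -41110 - 25229*25/10201 = -41110 - 630725/10201 = -419993835/10201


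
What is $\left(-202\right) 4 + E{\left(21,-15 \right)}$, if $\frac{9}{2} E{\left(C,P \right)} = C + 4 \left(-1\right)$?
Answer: $- \frac{7238}{9} \approx -804.22$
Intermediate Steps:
$E{\left(C,P \right)} = - \frac{8}{9} + \frac{2 C}{9}$ ($E{\left(C,P \right)} = \frac{2 \left(C + 4 \left(-1\right)\right)}{9} = \frac{2 \left(C - 4\right)}{9} = \frac{2 \left(-4 + C\right)}{9} = - \frac{8}{9} + \frac{2 C}{9}$)
$\left(-202\right) 4 + E{\left(21,-15 \right)} = \left(-202\right) 4 + \left(- \frac{8}{9} + \frac{2}{9} \cdot 21\right) = -808 + \left(- \frac{8}{9} + \frac{14}{3}\right) = -808 + \frac{34}{9} = - \frac{7238}{9}$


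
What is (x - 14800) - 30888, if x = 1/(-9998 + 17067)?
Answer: -322968471/7069 ≈ -45688.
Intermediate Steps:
x = 1/7069 ≈ 0.00014146
(x - 14800) - 30888 = (1/7069 - 14800) - 30888 = -104621199/7069 - 30888 = -322968471/7069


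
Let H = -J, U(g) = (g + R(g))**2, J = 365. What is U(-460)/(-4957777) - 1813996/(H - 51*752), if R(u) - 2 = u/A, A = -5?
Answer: 8988201272440/191950252109 ≈ 46.826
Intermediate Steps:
R(u) = 2 - u/5 (R(u) = 2 + u/(-5) = 2 + u*(-1/5) = 2 - u/5)
U(g) = (2 + 4*g/5)**2 (U(g) = (g + (2 - g/5))**2 = (2 + 4*g/5)**2)
H = -365 (H = -1*365 = -365)
U(-460)/(-4957777) - 1813996/(H - 51*752) = (4*(5 + 2*(-460))**2/25)/(-4957777) - 1813996/(-365 - 51*752) = (4*(5 - 920)**2/25)*(-1/4957777) - 1813996/(-365 - 38352) = ((4/25)*(-915)**2)*(-1/4957777) - 1813996/(-38717) = ((4/25)*837225)*(-1/4957777) - 1813996*(-1/38717) = 133956*(-1/4957777) + 1813996/38717 = -133956/4957777 + 1813996/38717 = 8988201272440/191950252109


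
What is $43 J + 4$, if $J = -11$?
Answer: $-469$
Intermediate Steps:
$43 J + 4 = 43 \left(-11\right) + 4 = -473 + 4 = -469$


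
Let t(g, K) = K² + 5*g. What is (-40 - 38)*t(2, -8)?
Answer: -5772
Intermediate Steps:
(-40 - 38)*t(2, -8) = (-40 - 38)*((-8)² + 5*2) = -78*(64 + 10) = -78*74 = -5772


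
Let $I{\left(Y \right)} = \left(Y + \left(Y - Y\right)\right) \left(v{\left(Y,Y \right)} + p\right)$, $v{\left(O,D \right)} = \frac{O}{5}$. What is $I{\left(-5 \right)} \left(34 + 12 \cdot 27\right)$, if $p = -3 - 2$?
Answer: $10740$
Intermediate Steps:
$p = -5$ ($p = -3 - 2 = -5$)
$v{\left(O,D \right)} = \frac{O}{5}$ ($v{\left(O,D \right)} = O \frac{1}{5} = \frac{O}{5}$)
$I{\left(Y \right)} = Y \left(-5 + \frac{Y}{5}\right)$ ($I{\left(Y \right)} = \left(Y + \left(Y - Y\right)\right) \left(\frac{Y}{5} - 5\right) = \left(Y + 0\right) \left(-5 + \frac{Y}{5}\right) = Y \left(-5 + \frac{Y}{5}\right)$)
$I{\left(-5 \right)} \left(34 + 12 \cdot 27\right) = \frac{1}{5} \left(-5\right) \left(-25 - 5\right) \left(34 + 12 \cdot 27\right) = \frac{1}{5} \left(-5\right) \left(-30\right) \left(34 + 324\right) = 30 \cdot 358 = 10740$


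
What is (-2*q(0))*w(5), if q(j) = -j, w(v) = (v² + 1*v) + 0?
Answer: 0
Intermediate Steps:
w(v) = v + v² (w(v) = (v² + v) + 0 = (v + v²) + 0 = v + v²)
(-2*q(0))*w(5) = (-(-2)*0)*(5*(1 + 5)) = (-2*0)*(5*6) = 0*30 = 0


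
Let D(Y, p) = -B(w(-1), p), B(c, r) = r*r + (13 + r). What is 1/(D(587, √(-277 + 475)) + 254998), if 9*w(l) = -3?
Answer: 84929/21638805057 + √22/21638805057 ≈ 3.9251e-6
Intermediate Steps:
w(l) = -⅓ (w(l) = (⅑)*(-3) = -⅓)
B(c, r) = 13 + r + r² (B(c, r) = r² + (13 + r) = 13 + r + r²)
D(Y, p) = -13 - p - p² (D(Y, p) = -(13 + p + p²) = -13 - p - p²)
1/(D(587, √(-277 + 475)) + 254998) = 1/((-13 - √(-277 + 475) - (√(-277 + 475))²) + 254998) = 1/((-13 - √198 - (√198)²) + 254998) = 1/((-13 - 3*√22 - (3*√22)²) + 254998) = 1/((-13 - 3*√22 - 1*198) + 254998) = 1/((-13 - 3*√22 - 198) + 254998) = 1/((-211 - 3*√22) + 254998) = 1/(254787 - 3*√22)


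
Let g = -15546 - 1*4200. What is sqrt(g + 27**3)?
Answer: 3*I*sqrt(7) ≈ 7.9373*I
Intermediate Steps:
g = -19746 (g = -15546 - 4200 = -19746)
sqrt(g + 27**3) = sqrt(-19746 + 27**3) = sqrt(-19746 + 19683) = sqrt(-63) = 3*I*sqrt(7)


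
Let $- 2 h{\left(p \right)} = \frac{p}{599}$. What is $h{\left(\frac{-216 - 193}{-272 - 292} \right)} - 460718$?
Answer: $- \frac{311294252905}{675672} \approx -4.6072 \cdot 10^{5}$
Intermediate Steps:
$h{\left(p \right)} = - \frac{p}{1198}$ ($h{\left(p \right)} = - \frac{p \frac{1}{599}}{2} = - \frac{\frac{1}{599} p}{2} = - \frac{p}{1198}$)
$h{\left(\frac{-216 - 193}{-272 - 292} \right)} - 460718 = - \frac{\left(-216 - 193\right) \frac{1}{-272 - 292}}{1198} - 460718 = - \frac{\left(-409\right) \frac{1}{-564}}{1198} - 460718 = - \frac{\left(-409\right) \left(- \frac{1}{564}\right)}{1198} - 460718 = \left(- \frac{1}{1198}\right) \frac{409}{564} - 460718 = - \frac{409}{675672} - 460718 = - \frac{311294252905}{675672}$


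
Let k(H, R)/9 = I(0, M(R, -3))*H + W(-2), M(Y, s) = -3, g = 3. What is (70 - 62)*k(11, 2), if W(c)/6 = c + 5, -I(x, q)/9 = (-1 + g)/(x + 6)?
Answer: -1080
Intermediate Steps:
I(x, q) = -18/(6 + x) (I(x, q) = -9*(-1 + 3)/(x + 6) = -18/(6 + x))
W(c) = 30 + 6*c (W(c) = 6*(c + 5) = 6*(5 + c) = 30 + 6*c)
k(H, R) = 162 - 27*H (k(H, R) = 9*((-18/(6 + 0))*H + (30 + 6*(-2))) = 9*((-18/6)*H + (30 - 12)) = 9*((-18*1/6)*H + 18) = 9*(-3*H + 18) = 9*(18 - 3*H) = 162 - 27*H)
(70 - 62)*k(11, 2) = (70 - 62)*(162 - 27*11) = 8*(162 - 297) = 8*(-135) = -1080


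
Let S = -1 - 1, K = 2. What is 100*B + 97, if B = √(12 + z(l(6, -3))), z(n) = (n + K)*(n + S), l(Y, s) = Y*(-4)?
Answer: 97 + 200*√146 ≈ 2513.6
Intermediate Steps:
l(Y, s) = -4*Y
S = -2
z(n) = (-2 + n)*(2 + n) (z(n) = (n + 2)*(n - 2) = (2 + n)*(-2 + n) = (-2 + n)*(2 + n))
B = 2*√146 (B = √(12 + (-4 + (-4*6)²)) = √(12 + (-4 + (-24)²)) = √(12 + (-4 + 576)) = √(12 + 572) = √584 = 2*√146 ≈ 24.166)
100*B + 97 = 100*(2*√146) + 97 = 200*√146 + 97 = 97 + 200*√146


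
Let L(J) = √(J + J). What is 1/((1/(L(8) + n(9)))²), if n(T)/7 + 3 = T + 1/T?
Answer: 177241/81 ≈ 2188.2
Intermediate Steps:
n(T) = -21 + 7*T + 7/T (n(T) = -21 + 7*(T + 1/T) = -21 + (7*T + 7/T) = -21 + 7*T + 7/T)
L(J) = √2*√J (L(J) = √(2*J) = √2*√J)
1/((1/(L(8) + n(9)))²) = 1/((1/(√2*√8 + (-21 + 7*9 + 7/9)))²) = 1/((1/(√2*(2*√2) + (-21 + 63 + 7*(⅑))))²) = 1/((1/(4 + (-21 + 63 + 7/9)))²) = 1/((1/(4 + 385/9))²) = 1/((1/(421/9))²) = 1/((9/421)²) = 1/(81/177241) = 177241/81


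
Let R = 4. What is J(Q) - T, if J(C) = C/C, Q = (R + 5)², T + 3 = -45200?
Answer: 45204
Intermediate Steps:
T = -45203 (T = -3 - 45200 = -45203)
Q = 81 (Q = (4 + 5)² = 9² = 81)
J(C) = 1
J(Q) - T = 1 - 1*(-45203) = 1 + 45203 = 45204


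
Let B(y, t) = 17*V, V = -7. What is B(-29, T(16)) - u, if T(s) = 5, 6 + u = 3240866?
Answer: -3240979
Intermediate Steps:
u = 3240860 (u = -6 + 3240866 = 3240860)
B(y, t) = -119 (B(y, t) = 17*(-7) = -119)
B(-29, T(16)) - u = -119 - 1*3240860 = -119 - 3240860 = -3240979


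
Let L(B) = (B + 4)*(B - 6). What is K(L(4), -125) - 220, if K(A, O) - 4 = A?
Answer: -232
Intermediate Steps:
L(B) = (-6 + B)*(4 + B) (L(B) = (4 + B)*(-6 + B) = (-6 + B)*(4 + B))
K(A, O) = 4 + A
K(L(4), -125) - 220 = (4 + (-24 + 4**2 - 2*4)) - 220 = (4 + (-24 + 16 - 8)) - 220 = (4 - 16) - 220 = -12 - 220 = -232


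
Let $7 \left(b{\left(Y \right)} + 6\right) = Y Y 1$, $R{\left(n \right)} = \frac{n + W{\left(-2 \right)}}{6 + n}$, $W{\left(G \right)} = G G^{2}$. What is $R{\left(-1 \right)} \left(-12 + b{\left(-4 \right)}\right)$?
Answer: $\frac{198}{7} \approx 28.286$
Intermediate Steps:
$W{\left(G \right)} = G^{3}$
$R{\left(n \right)} = \frac{-8 + n}{6 + n}$ ($R{\left(n \right)} = \frac{n + \left(-2\right)^{3}}{6 + n} = \frac{n - 8}{6 + n} = \frac{-8 + n}{6 + n}$)
$b{\left(Y \right)} = -6 + \frac{Y^{2}}{7}$ ($b{\left(Y \right)} = -6 + \frac{Y Y 1}{7} = -6 + \frac{Y^{2} \cdot 1}{7} = -6 + \frac{Y^{2}}{7}$)
$R{\left(-1 \right)} \left(-12 + b{\left(-4 \right)}\right) = \frac{-8 - 1}{6 - 1} \left(-12 - \left(6 - \frac{\left(-4\right)^{2}}{7}\right)\right) = \frac{1}{5} \left(-9\right) \left(-12 + \left(-6 + \frac{1}{7} \cdot 16\right)\right) = \frac{1}{5} \left(-9\right) \left(-12 + \left(-6 + \frac{16}{7}\right)\right) = - \frac{9 \left(-12 - \frac{26}{7}\right)}{5} = \left(- \frac{9}{5}\right) \left(- \frac{110}{7}\right) = \frac{198}{7}$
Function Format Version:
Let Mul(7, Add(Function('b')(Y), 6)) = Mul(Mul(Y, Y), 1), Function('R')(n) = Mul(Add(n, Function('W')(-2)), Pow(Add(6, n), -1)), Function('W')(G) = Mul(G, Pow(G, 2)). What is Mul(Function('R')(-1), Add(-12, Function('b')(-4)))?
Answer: Rational(198, 7) ≈ 28.286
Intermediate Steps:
Function('W')(G) = Pow(G, 3)
Function('R')(n) = Mul(Pow(Add(6, n), -1), Add(-8, n)) (Function('R')(n) = Mul(Add(n, Pow(-2, 3)), Pow(Add(6, n), -1)) = Mul(Add(n, -8), Pow(Add(6, n), -1)) = Mul(Add(-8, n), Pow(Add(6, n), -1)) = Mul(Pow(Add(6, n), -1), Add(-8, n)))
Function('b')(Y) = Add(-6, Mul(Rational(1, 7), Pow(Y, 2))) (Function('b')(Y) = Add(-6, Mul(Rational(1, 7), Mul(Mul(Y, Y), 1))) = Add(-6, Mul(Rational(1, 7), Mul(Pow(Y, 2), 1))) = Add(-6, Mul(Rational(1, 7), Pow(Y, 2))))
Mul(Function('R')(-1), Add(-12, Function('b')(-4))) = Mul(Mul(Pow(Add(6, -1), -1), Add(-8, -1)), Add(-12, Add(-6, Mul(Rational(1, 7), Pow(-4, 2))))) = Mul(Mul(Pow(5, -1), -9), Add(-12, Add(-6, Mul(Rational(1, 7), 16)))) = Mul(Mul(Rational(1, 5), -9), Add(-12, Add(-6, Rational(16, 7)))) = Mul(Rational(-9, 5), Add(-12, Rational(-26, 7))) = Mul(Rational(-9, 5), Rational(-110, 7)) = Rational(198, 7)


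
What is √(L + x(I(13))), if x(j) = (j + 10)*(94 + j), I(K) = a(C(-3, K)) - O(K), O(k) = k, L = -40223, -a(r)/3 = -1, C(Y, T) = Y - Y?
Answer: I*√40223 ≈ 200.56*I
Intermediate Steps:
C(Y, T) = 0
a(r) = 3 (a(r) = -3*(-1) = 3)
I(K) = 3 - K
x(j) = (10 + j)*(94 + j)
√(L + x(I(13))) = √(-40223 + (940 + (3 - 1*13)² + 104*(3 - 1*13))) = √(-40223 + (940 + (3 - 13)² + 104*(3 - 13))) = √(-40223 + (940 + (-10)² + 104*(-10))) = √(-40223 + (940 + 100 - 1040)) = √(-40223 + 0) = √(-40223) = I*√40223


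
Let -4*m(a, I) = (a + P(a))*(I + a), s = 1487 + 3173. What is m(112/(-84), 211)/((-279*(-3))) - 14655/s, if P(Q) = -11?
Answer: -8328307/3510378 ≈ -2.3725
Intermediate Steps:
s = 4660
m(a, I) = -(-11 + a)*(I + a)/4 (m(a, I) = -(a - 11)*(I + a)/4 = -(-11 + a)*(I + a)/4)
m(112/(-84), 211)/((-279*(-3))) - 14655/s = (-(112/(-84))²/4 + (11/4)*211 + 11*(112/(-84))/4 - ¼*211*112/(-84))/((-279*(-3))) - 14655/4660 = (-(112*(-1/84))²/4 + 2321/4 + 11*(112*(-1/84))/4 - ¼*211*112*(-1/84))/837 - 14655*1/4660 = (-(-4/3)²/4 + 2321/4 + (11/4)*(-4/3) - ¼*211*(-4/3))*(1/837) - 2931/932 = (-¼*16/9 + 2321/4 - 11/3 + 211/3)*(1/837) - 2931/932 = (-4/9 + 2321/4 - 11/3 + 211/3)*(1/837) - 2931/932 = (23273/36)*(1/837) - 2931/932 = 23273/30132 - 2931/932 = -8328307/3510378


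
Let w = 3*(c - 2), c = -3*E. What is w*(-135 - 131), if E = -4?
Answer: -7980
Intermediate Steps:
c = 12 (c = -3*(-4) = 12)
w = 30 (w = 3*(12 - 2) = 3*10 = 30)
w*(-135 - 131) = 30*(-135 - 131) = 30*(-266) = -7980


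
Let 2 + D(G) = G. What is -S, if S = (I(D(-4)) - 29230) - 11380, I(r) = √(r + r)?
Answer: 40610 - 2*I*√3 ≈ 40610.0 - 3.4641*I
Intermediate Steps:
D(G) = -2 + G
I(r) = √2*√r (I(r) = √(2*r) = √2*√r)
S = -40610 + 2*I*√3 (S = (√2*√(-2 - 4) - 29230) - 11380 = (√2*√(-6) - 29230) - 11380 = (√2*(I*√6) - 29230) - 11380 = (2*I*√3 - 29230) - 11380 = (-29230 + 2*I*√3) - 11380 = -40610 + 2*I*√3 ≈ -40610.0 + 3.4641*I)
-S = -(-40610 + 2*I*√3) = 40610 - 2*I*√3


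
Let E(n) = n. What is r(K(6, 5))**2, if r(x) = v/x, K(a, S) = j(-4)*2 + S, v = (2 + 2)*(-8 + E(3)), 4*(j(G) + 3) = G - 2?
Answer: 25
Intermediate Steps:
j(G) = -7/2 + G/4 (j(G) = -3 + (G - 2)/4 = -3 + (-2 + G)/4 = -3 + (-1/2 + G/4) = -7/2 + G/4)
v = -20 (v = (2 + 2)*(-8 + 3) = 4*(-5) = -20)
K(a, S) = -9 + S (K(a, S) = (-7/2 + (1/4)*(-4))*2 + S = (-7/2 - 1)*2 + S = -9/2*2 + S = -9 + S)
r(x) = -20/x
r(K(6, 5))**2 = (-20/(-9 + 5))**2 = (-20/(-4))**2 = (-20*(-1/4))**2 = 5**2 = 25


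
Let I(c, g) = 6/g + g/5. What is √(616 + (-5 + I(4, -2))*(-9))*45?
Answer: 9*√17290 ≈ 1183.4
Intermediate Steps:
I(c, g) = 6/g + g/5 (I(c, g) = 6/g + g*(⅕) = 6/g + g/5)
√(616 + (-5 + I(4, -2))*(-9))*45 = √(616 + (-5 + (6/(-2) + (⅕)*(-2)))*(-9))*45 = √(616 + (-5 + (6*(-½) - ⅖))*(-9))*45 = √(616 + (-5 + (-3 - ⅖))*(-9))*45 = √(616 + (-5 - 17/5)*(-9))*45 = √(616 - 42/5*(-9))*45 = √(616 + 378/5)*45 = √(3458/5)*45 = (√17290/5)*45 = 9*√17290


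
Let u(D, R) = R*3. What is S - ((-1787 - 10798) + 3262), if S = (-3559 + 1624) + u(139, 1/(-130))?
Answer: 960437/130 ≈ 7388.0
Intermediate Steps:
u(D, R) = 3*R
S = -251553/130 (S = (-3559 + 1624) + 3/(-130) = -1935 + 3*(-1/130) = -1935 - 3/130 = -251553/130 ≈ -1935.0)
S - ((-1787 - 10798) + 3262) = -251553/130 - ((-1787 - 10798) + 3262) = -251553/130 - (-12585 + 3262) = -251553/130 - 1*(-9323) = -251553/130 + 9323 = 960437/130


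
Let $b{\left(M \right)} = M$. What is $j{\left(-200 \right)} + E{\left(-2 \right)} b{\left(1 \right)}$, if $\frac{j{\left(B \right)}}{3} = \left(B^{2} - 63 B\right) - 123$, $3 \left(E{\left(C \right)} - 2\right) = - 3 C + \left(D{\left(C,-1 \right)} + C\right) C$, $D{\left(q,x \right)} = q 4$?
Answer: $\frac{472325}{3} \approx 1.5744 \cdot 10^{5}$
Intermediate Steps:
$D{\left(q,x \right)} = 4 q$
$E{\left(C \right)} = 2 - C + \frac{5 C^{2}}{3}$ ($E{\left(C \right)} = 2 + \frac{- 3 C + \left(4 C + C\right) C}{3} = 2 + \frac{- 3 C + 5 C C}{3} = 2 + \frac{- 3 C + 5 C^{2}}{3} = 2 + \left(- C + \frac{5 C^{2}}{3}\right) = 2 - C + \frac{5 C^{2}}{3}$)
$j{\left(B \right)} = -369 - 189 B + 3 B^{2}$ ($j{\left(B \right)} = 3 \left(\left(B^{2} - 63 B\right) - 123\right) = 3 \left(-123 + B^{2} - 63 B\right) = -369 - 189 B + 3 B^{2}$)
$j{\left(-200 \right)} + E{\left(-2 \right)} b{\left(1 \right)} = \left(-369 - -37800 + 3 \left(-200\right)^{2}\right) + \left(2 - -2 + \frac{5 \left(-2\right)^{2}}{3}\right) 1 = \left(-369 + 37800 + 3 \cdot 40000\right) + \left(2 + 2 + \frac{5}{3} \cdot 4\right) 1 = \left(-369 + 37800 + 120000\right) + \left(2 + 2 + \frac{20}{3}\right) 1 = 157431 + \frac{32}{3} \cdot 1 = 157431 + \frac{32}{3} = \frac{472325}{3}$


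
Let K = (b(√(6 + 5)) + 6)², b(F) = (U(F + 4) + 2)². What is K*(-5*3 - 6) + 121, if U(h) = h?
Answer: -92132 - 26712*√11 ≈ -1.8073e+5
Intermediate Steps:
b(F) = (6 + F)² (b(F) = ((F + 4) + 2)² = ((4 + F) + 2)² = (6 + F)²)
K = (6 + (6 + √11)²)² (K = ((6 + √(6 + 5))² + 6)² = ((6 + √11)² + 6)² = (6 + (6 + √11)²)² ≈ 8611.8)
K*(-5*3 - 6) + 121 = (4393 + 1272*√11)*(-5*3 - 6) + 121 = (4393 + 1272*√11)*(-15 - 6) + 121 = (4393 + 1272*√11)*(-21) + 121 = (-92253 - 26712*√11) + 121 = -92132 - 26712*√11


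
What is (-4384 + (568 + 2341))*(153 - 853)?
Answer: 1032500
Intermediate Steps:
(-4384 + (568 + 2341))*(153 - 853) = (-4384 + 2909)*(-700) = -1475*(-700) = 1032500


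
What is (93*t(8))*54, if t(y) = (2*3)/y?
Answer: 7533/2 ≈ 3766.5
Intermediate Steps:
t(y) = 6/y
(93*t(8))*54 = (93*(6/8))*54 = (93*(6*(1/8)))*54 = (93*(3/4))*54 = (279/4)*54 = 7533/2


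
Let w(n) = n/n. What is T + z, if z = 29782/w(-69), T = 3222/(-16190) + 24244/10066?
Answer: 1213472283997/40742135 ≈ 29784.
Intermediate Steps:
w(n) = 1
T = 90019427/40742135 (T = 3222*(-1/16190) + 24244*(1/10066) = -1611/8095 + 12122/5033 = 90019427/40742135 ≈ 2.2095)
z = 29782 (z = 29782/1 = 29782*1 = 29782)
T + z = 90019427/40742135 + 29782 = 1213472283997/40742135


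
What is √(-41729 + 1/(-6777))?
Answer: I*√212946467802/2259 ≈ 204.28*I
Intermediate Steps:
√(-41729 + 1/(-6777)) = √(-41729 - 1/6777) = √(-282797434/6777) = I*√212946467802/2259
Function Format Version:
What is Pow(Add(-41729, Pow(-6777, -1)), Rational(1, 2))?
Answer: Mul(Rational(1, 2259), I, Pow(212946467802, Rational(1, 2))) ≈ Mul(204.28, I)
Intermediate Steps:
Pow(Add(-41729, Pow(-6777, -1)), Rational(1, 2)) = Pow(Add(-41729, Rational(-1, 6777)), Rational(1, 2)) = Pow(Rational(-282797434, 6777), Rational(1, 2)) = Mul(Rational(1, 2259), I, Pow(212946467802, Rational(1, 2)))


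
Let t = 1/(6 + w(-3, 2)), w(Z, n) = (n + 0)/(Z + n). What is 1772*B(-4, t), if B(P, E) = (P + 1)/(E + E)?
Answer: -10632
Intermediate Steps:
w(Z, n) = n/(Z + n)
t = ¼ (t = 1/(6 + 2/(-3 + 2)) = 1/(6 + 2/(-1)) = 1/(6 + 2*(-1)) = 1/(6 - 2) = 1/4 = ¼ ≈ 0.25000)
B(P, E) = (1 + P)/(2*E) (B(P, E) = (1 + P)/((2*E)) = (1 + P)*(1/(2*E)) = (1 + P)/(2*E))
1772*B(-4, t) = 1772*((1 - 4)/(2*(¼))) = 1772*((½)*4*(-3)) = 1772*(-6) = -10632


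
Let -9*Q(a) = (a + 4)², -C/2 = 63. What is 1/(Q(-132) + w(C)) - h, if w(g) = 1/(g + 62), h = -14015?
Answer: 14695918199/1048585 ≈ 14015.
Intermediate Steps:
C = -126 (C = -2*63 = -126)
w(g) = 1/(62 + g)
Q(a) = -(4 + a)²/9 (Q(a) = -(a + 4)²/9 = -(4 + a)²/9)
1/(Q(-132) + w(C)) - h = 1/(-(4 - 132)²/9 + 1/(62 - 126)) - 1*(-14015) = 1/(-⅑*(-128)² + 1/(-64)) + 14015 = 1/(-⅑*16384 - 1/64) + 14015 = 1/(-16384/9 - 1/64) + 14015 = 1/(-1048585/576) + 14015 = -576/1048585 + 14015 = 14695918199/1048585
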